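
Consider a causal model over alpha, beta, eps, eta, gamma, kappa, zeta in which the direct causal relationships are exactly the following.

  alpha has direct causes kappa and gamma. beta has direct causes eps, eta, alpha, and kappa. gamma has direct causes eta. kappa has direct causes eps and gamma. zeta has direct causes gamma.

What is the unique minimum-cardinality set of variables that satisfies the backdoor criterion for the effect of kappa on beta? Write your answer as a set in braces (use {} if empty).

Variables eligible for adjustment (non-descendants of kappa, excluding kappa and beta): {eps, eta, gamma, zeta}.
Backdoor paths from kappa to beta:
  P1: kappa <- gamma <- eta -> beta
  P2: kappa <- gamma -> alpha -> beta
  P3: kappa <- eps -> beta
The empty set is not sufficient: P1 (kappa <- gamma <- eta -> beta) has no collider blocking it and no conditioned non-collider, so it is open.
Try {eps, gamma}:
  P1: blocked at chain node gamma ∈ conditioning set.
  P2: blocked at fork node gamma ∈ conditioning set.
  P3: blocked at fork node eps ∈ conditioning set.
{eps, gamma} contains no descendant of kappa and blocks every backdoor path.
Every element of {eps, gamma} is needed (dropping eps leaves P3 open; dropping gamma leaves P1 open), so no proper subset is valid.
Among all size-2 subsets of the eligible variables, only {eps, gamma} blocks every backdoor path, so it is the unique smallest valid adjustment set.

{eps, gamma}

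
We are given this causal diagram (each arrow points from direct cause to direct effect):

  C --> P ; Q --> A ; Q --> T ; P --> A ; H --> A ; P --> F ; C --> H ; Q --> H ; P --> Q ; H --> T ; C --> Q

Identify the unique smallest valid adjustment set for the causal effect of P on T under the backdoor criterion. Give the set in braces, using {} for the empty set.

{C}

Variables eligible for adjustment (non-descendants of P, excluding P and T): {C}.
Backdoor paths from P to T:
  P1: P <- C -> Q -> H -> T
  P2: P <- C -> Q -> T
  P3: P <- C -> Q -> A <- H -> T
  P4: P <- C -> H <- Q -> T
  P5: P <- C -> H -> T
  P6: P <- C -> H -> A <- Q -> T
The empty set is not sufficient: P1 (P <- C -> Q -> H -> T) has no collider blocking it and no conditioned non-collider, so it is open.
Try {C}:
  P1: blocked at fork node C ∈ conditioning set.
  P2: blocked at fork node C ∈ conditioning set.
  P3: blocked at fork node C ∈ conditioning set.
  P4: blocked at fork node C ∈ conditioning set.
  P5: blocked at fork node C ∈ conditioning set.
  P6: blocked at fork node C ∈ conditioning set.
{C} contains no descendant of P and blocks every backdoor path.
{C} is the unique smallest valid adjustment set.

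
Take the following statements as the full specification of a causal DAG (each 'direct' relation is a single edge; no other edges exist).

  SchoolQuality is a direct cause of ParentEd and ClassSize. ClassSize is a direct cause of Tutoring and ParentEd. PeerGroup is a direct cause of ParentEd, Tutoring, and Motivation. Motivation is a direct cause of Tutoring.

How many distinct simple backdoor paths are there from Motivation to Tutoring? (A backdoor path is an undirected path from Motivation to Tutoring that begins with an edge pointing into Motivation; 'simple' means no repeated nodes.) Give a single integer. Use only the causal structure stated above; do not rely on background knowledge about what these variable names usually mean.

3

A backdoor path from Motivation to Tutoring is any simple undirected path whose first edge points into Motivation (i.e. leaves Motivation via a parent).
Parents of Motivation: {PeerGroup}.
Enumerating:
  P1: Motivation <- PeerGroup -> Tutoring
  P2: Motivation <- PeerGroup -> ParentEd <- SchoolQuality -> ClassSize -> Tutoring
  P3: Motivation <- PeerGroup -> ParentEd <- ClassSize -> Tutoring
That exhausts the simple backdoor paths. Count: 3.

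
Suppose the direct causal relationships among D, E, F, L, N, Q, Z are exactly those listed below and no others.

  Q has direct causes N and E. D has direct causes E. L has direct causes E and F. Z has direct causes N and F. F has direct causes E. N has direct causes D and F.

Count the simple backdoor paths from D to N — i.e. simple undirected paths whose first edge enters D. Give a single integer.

A backdoor path from D to N is any simple undirected path whose first edge points into D (i.e. leaves D via a parent).
Parents of D: {E}.
Enumerating:
  P1: D <- E -> F -> N
  P2: D <- E -> F -> Z <- N
  P3: D <- E -> L <- F -> N
  P4: D <- E -> L <- F -> Z <- N
  P5: D <- E -> Q <- N
That exhausts the simple backdoor paths. Count: 5.

5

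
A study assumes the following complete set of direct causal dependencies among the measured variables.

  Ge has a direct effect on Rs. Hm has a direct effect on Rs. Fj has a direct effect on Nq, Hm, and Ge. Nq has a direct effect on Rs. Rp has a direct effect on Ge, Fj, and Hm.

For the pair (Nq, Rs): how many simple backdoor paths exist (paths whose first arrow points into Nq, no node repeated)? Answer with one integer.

6

A backdoor path from Nq to Rs is any simple undirected path whose first edge points into Nq (i.e. leaves Nq via a parent).
Parents of Nq: {Fj}.
Enumerating:
  P1: Nq <- Fj <- Rp -> Hm -> Rs
  P2: Nq <- Fj <- Rp -> Ge -> Rs
  P3: Nq <- Fj -> Hm <- Rp -> Ge -> Rs
  P4: Nq <- Fj -> Hm -> Rs
  P5: Nq <- Fj -> Ge <- Rp -> Hm -> Rs
  P6: Nq <- Fj -> Ge -> Rs
That exhausts the simple backdoor paths. Count: 6.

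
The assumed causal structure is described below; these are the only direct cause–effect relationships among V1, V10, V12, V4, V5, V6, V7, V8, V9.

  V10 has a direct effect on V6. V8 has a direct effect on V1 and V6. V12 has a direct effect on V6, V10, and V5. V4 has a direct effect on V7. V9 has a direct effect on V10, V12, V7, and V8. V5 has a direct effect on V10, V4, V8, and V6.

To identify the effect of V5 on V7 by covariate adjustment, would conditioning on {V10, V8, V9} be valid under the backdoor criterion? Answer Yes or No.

No

Backdoor paths from V5 to V7 (paths whose first edge points into V5):
  P1: V5 <- V12 <- V9 -> V7
  P2: V5 <- V12 -> V10 <- V9 -> V7
  P3: V5 <- V12 -> V10 -> V6 <- V8 <- V9 -> V7
  P4: V5 <- V12 -> V6 <- V10 <- V9 -> V7
  P5: V5 <- V12 -> V6 <- V8 <- V9 -> V7
Condition 1 (no descendant of V5 in the set): FAILS — V10 and V8 are descendants of V5.
Condition 2 (every backdoor path blocked by {V10, V8, V9}):
  P1: blocked at fork node V9 ∈ conditioning set.
  P2: blocked at fork node V9 ∈ conditioning set.
  P3: blocked at chain node V10 ∈ conditioning set.
  P4: blocked at collider V6 (neither it nor any descendant is in the conditioning set).
  P5: blocked at collider V6 (neither it nor any descendant is in the conditioning set).
{V10, V8, V9} does not satisfy the backdoor criterion.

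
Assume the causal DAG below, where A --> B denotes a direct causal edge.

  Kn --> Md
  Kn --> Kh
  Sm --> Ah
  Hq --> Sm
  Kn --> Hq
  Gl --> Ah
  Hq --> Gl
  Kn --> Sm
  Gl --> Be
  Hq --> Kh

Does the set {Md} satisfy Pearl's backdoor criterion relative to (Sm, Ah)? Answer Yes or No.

No

Backdoor paths from Sm to Ah (paths whose first edge points into Sm):
  P1: Sm <- Kn -> Hq -> Gl -> Ah
  P2: Sm <- Kn -> Kh <- Hq -> Gl -> Ah
  P3: Sm <- Hq -> Gl -> Ah
Condition 1 (no descendant of Sm in the set): holds — descendants of Sm are {Ah}; none are in {Md}.
Condition 2 (every backdoor path blocked by {Md}):
  P1: open — no interior node is in the conditioning set.
  P2: blocked at collider Kh (neither it nor any descendant is in the conditioning set).
  P3: open — no interior node is in the conditioning set.
{Md} does not satisfy the backdoor criterion.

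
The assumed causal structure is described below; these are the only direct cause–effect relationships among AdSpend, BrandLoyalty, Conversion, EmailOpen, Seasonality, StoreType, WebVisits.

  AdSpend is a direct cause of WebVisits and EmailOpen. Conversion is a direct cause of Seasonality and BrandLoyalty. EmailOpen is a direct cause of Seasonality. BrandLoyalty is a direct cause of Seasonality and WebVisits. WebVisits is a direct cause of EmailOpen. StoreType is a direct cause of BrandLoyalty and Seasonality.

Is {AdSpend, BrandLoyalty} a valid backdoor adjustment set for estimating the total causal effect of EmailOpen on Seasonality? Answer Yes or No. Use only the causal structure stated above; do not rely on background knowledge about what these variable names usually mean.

Backdoor paths from EmailOpen to Seasonality (paths whose first edge points into EmailOpen):
  P1: EmailOpen <- AdSpend -> WebVisits <- BrandLoyalty <- StoreType -> Seasonality
  P2: EmailOpen <- AdSpend -> WebVisits <- BrandLoyalty <- Conversion -> Seasonality
  P3: EmailOpen <- AdSpend -> WebVisits <- BrandLoyalty -> Seasonality
  P4: EmailOpen <- WebVisits <- BrandLoyalty <- StoreType -> Seasonality
  P5: EmailOpen <- WebVisits <- BrandLoyalty <- Conversion -> Seasonality
  P6: EmailOpen <- WebVisits <- BrandLoyalty -> Seasonality
Condition 1 (no descendant of EmailOpen in the set): holds — descendants of EmailOpen are {Seasonality}; none are in {AdSpend, BrandLoyalty}.
Condition 2 (every backdoor path blocked by {AdSpend, BrandLoyalty}):
  P1: blocked at fork node AdSpend ∈ conditioning set.
  P2: blocked at fork node AdSpend ∈ conditioning set.
  P3: blocked at fork node AdSpend ∈ conditioning set.
  P4: blocked at chain node BrandLoyalty ∈ conditioning set.
  P5: blocked at chain node BrandLoyalty ∈ conditioning set.
  P6: blocked at fork node BrandLoyalty ∈ conditioning set.
{AdSpend, BrandLoyalty} satisfies the backdoor criterion.

Yes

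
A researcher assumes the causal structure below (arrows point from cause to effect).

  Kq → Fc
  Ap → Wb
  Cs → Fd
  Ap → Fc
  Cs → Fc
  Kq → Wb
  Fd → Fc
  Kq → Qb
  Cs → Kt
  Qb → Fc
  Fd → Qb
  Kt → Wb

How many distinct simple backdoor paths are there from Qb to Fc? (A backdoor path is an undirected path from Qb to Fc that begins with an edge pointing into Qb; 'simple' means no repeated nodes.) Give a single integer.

A backdoor path from Qb to Fc is any simple undirected path whose first edge points into Qb (i.e. leaves Qb via a parent).
Parents of Qb: {Fd, Kq}.
Enumerating:
  P1: Qb <- Kq -> Wb <- Ap -> Fc
  P2: Qb <- Kq -> Wb <- Kt <- Cs -> Fd -> Fc
  P3: Qb <- Kq -> Wb <- Kt <- Cs -> Fc
  P4: Qb <- Kq -> Fc
  P5: Qb <- Fd <- Cs -> Kt -> Wb <- Ap -> Fc
  P6: Qb <- Fd <- Cs -> Kt -> Wb <- Kq -> Fc
  P7: Qb <- Fd <- Cs -> Fc
  P8: Qb <- Fd -> Fc
That exhausts the simple backdoor paths. Count: 8.

8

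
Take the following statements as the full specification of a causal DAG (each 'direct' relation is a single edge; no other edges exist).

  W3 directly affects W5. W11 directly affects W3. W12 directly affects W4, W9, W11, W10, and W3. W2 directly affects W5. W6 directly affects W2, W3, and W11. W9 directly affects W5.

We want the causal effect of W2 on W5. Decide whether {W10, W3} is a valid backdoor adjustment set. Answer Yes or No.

Backdoor paths from W2 to W5 (paths whose first edge points into W2):
  P1: W2 <- W6 -> W11 <- W12 -> W9 -> W5
  P2: W2 <- W6 -> W11 <- W12 -> W3 -> W5
  P3: W2 <- W6 -> W11 -> W3 <- W12 -> W9 -> W5
  P4: W2 <- W6 -> W11 -> W3 -> W5
  P5: W2 <- W6 -> W3 <- W12 -> W9 -> W5
  P6: W2 <- W6 -> W3 <- W11 <- W12 -> W9 -> W5
  P7: W2 <- W6 -> W3 -> W5
Condition 1 (no descendant of W2 in the set): holds — descendants of W2 are {W5}; none are in {W10, W3}.
Condition 2 (every backdoor path blocked by {W10, W3}):
  P1: open — collider(s) W11 are conditioned on (or have a conditioned descendant) and no non-collider on the path is in the set.
  P2: blocked at chain node W3 ∈ conditioning set.
  P3: open — collider(s) W3 are conditioned on (or have a conditioned descendant) and no non-collider on the path is in the set.
  P4: blocked at chain node W3 ∈ conditioning set.
  P5: open — collider(s) W3 are conditioned on (or have a conditioned descendant) and no non-collider on the path is in the set.
  P6: open — collider(s) W3 are conditioned on (or have a conditioned descendant) and no non-collider on the path is in the set.
  P7: blocked at chain node W3 ∈ conditioning set.
{W10, W3} does not satisfy the backdoor criterion.

No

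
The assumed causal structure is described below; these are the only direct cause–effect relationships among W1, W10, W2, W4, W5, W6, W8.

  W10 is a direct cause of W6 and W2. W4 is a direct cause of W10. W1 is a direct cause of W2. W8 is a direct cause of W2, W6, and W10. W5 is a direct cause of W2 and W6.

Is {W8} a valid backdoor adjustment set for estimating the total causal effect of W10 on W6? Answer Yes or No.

Backdoor paths from W10 to W6 (paths whose first edge points into W10):
  P1: W10 <- W8 -> W2 <- W5 -> W6
  P2: W10 <- W8 -> W6
Condition 1 (no descendant of W10 in the set): holds — descendants of W10 are {W2, W6}; none are in {W8}.
Condition 2 (every backdoor path blocked by {W8}):
  P1: blocked at fork node W8 ∈ conditioning set.
  P2: blocked at fork node W8 ∈ conditioning set.
{W8} satisfies the backdoor criterion.

Yes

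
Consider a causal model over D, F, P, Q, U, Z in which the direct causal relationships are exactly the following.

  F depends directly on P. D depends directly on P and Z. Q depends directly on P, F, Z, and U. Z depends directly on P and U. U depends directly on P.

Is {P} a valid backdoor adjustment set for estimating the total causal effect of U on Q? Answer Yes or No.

Backdoor paths from U to Q (paths whose first edge points into U):
  P1: U <- P -> Z -> Q
  P2: U <- P -> D <- Z -> Q
  P3: U <- P -> F -> Q
  P4: U <- P -> Q
Condition 1 (no descendant of U in the set): holds — descendants of U are {D, Q, Z}; none are in {P}.
Condition 2 (every backdoor path blocked by {P}):
  P1: blocked at fork node P ∈ conditioning set.
  P2: blocked at fork node P ∈ conditioning set.
  P3: blocked at fork node P ∈ conditioning set.
  P4: blocked at fork node P ∈ conditioning set.
{P} satisfies the backdoor criterion.

Yes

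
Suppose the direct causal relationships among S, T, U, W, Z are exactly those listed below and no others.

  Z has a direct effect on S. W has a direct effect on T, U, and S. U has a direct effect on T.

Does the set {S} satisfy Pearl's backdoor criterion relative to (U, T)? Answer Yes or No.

No

Backdoor paths from U to T (paths whose first edge points into U):
  P1: U <- W -> T
Condition 1 (no descendant of U in the set): holds — descendants of U are {T}; none are in {S}.
Condition 2 (every backdoor path blocked by {S}):
  P1: open — no interior node is in the conditioning set.
{S} does not satisfy the backdoor criterion.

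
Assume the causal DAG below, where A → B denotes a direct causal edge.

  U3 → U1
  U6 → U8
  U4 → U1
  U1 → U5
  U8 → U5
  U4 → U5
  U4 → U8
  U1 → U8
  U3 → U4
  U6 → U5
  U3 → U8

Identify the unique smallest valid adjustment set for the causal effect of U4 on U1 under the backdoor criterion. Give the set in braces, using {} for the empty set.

Variables eligible for adjustment (non-descendants of U4, excluding U4 and U1): {U3, U6}.
Backdoor paths from U4 to U1:
  P1: U4 <- U3 -> U1
  P2: U4 <- U3 -> U8 <- U6 -> U5 <- U1
  P3: U4 <- U3 -> U8 <- U1
  P4: U4 <- U3 -> U8 -> U5 <- U1
The empty set is not sufficient: P1 (U4 <- U3 -> U1) has no collider blocking it and no conditioned non-collider, so it is open.
Try {U3}:
  P1: blocked at fork node U3 ∈ conditioning set.
  P2: blocked at fork node U3 ∈ conditioning set.
  P3: blocked at fork node U3 ∈ conditioning set.
  P4: blocked at fork node U3 ∈ conditioning set.
{U3} contains no descendant of U4 and blocks every backdoor path.
No other singleton works — e.g. {U6} leaves P1 open — so {U3} is the unique smallest valid adjustment set.

{U3}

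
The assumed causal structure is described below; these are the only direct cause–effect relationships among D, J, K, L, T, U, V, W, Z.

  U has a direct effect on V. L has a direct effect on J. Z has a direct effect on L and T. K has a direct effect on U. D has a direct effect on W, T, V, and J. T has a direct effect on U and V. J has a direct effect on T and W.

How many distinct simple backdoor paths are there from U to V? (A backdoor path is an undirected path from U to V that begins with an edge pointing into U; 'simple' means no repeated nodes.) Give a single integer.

A backdoor path from U to V is any simple undirected path whose first edge points into U (i.e. leaves U via a parent).
Parents of U: {K, T}.
Enumerating:
  P1: U <- T <- D -> V
  P2: U <- T <- Z -> L -> J <- D -> V
  P3: U <- T <- Z -> L -> J -> W <- D -> V
  P4: U <- T <- J <- D -> V
  P5: U <- T <- J -> W <- D -> V
  P6: U <- T -> V
That exhausts the simple backdoor paths. Count: 6.

6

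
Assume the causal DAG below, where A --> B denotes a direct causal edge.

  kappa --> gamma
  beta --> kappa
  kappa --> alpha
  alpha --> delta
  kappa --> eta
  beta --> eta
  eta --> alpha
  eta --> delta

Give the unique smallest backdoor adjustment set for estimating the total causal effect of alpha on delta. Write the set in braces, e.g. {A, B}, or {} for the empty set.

Variables eligible for adjustment (non-descendants of alpha, excluding alpha and delta): {beta, eta, gamma, kappa}.
Backdoor paths from alpha to delta:
  P1: alpha <- kappa <- beta -> eta -> delta
  P2: alpha <- kappa -> eta -> delta
  P3: alpha <- eta -> delta
The empty set is not sufficient: P1 (alpha <- kappa <- beta -> eta -> delta) has no collider blocking it and no conditioned non-collider, so it is open.
Try {eta}:
  P1: blocked at chain node eta ∈ conditioning set.
  P2: blocked at chain node eta ∈ conditioning set.
  P3: blocked at fork node eta ∈ conditioning set.
{eta} contains no descendant of alpha and blocks every backdoor path.
No other singleton works — e.g. {beta} leaves P2 open — so {eta} is the unique smallest valid adjustment set.

{eta}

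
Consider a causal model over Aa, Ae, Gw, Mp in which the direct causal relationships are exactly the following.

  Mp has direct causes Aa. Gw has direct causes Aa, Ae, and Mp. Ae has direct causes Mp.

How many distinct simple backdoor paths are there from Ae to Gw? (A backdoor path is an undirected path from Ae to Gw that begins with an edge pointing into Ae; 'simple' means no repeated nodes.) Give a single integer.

A backdoor path from Ae to Gw is any simple undirected path whose first edge points into Ae (i.e. leaves Ae via a parent).
Parents of Ae: {Mp}.
Enumerating:
  P1: Ae <- Mp <- Aa -> Gw
  P2: Ae <- Mp -> Gw
That exhausts the simple backdoor paths. Count: 2.

2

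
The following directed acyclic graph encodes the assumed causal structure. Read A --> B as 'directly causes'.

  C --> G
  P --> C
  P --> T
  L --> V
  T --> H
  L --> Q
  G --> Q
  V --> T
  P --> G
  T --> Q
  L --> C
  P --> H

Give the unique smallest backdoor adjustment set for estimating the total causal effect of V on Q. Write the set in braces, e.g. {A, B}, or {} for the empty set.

{L}

Variables eligible for adjustment (non-descendants of V, excluding V and Q): {C, G, L, P}.
Backdoor paths from V to Q:
  P1: V <- L -> C <- P -> T -> Q
  P2: V <- L -> C <- P -> G -> Q
  P3: V <- L -> C <- P -> H <- T -> Q
  P4: V <- L -> C -> G <- P -> T -> Q
  P5: V <- L -> C -> G <- P -> H <- T -> Q
  P6: V <- L -> C -> G -> Q
  P7: V <- L -> Q
The empty set is not sufficient: P6 (V <- L -> C -> G -> Q) has no collider blocking it and no conditioned non-collider, so it is open.
Try {L}:
  P1: blocked at fork node L ∈ conditioning set.
  P2: blocked at fork node L ∈ conditioning set.
  P3: blocked at fork node L ∈ conditioning set.
  P4: blocked at fork node L ∈ conditioning set.
  P5: blocked at fork node L ∈ conditioning set.
  P6: blocked at fork node L ∈ conditioning set.
  P7: blocked at fork node L ∈ conditioning set.
{L} contains no descendant of V and blocks every backdoor path.
No other singleton works — e.g. {P} leaves P6 open — so {L} is the unique smallest valid adjustment set.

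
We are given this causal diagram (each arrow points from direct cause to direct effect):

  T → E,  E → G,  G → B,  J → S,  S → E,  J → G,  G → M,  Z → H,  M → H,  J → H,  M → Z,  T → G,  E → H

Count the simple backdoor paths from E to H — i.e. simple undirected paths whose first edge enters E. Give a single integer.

6

A backdoor path from E to H is any simple undirected path whose first edge points into E (i.e. leaves E via a parent).
Parents of E: {S, T}.
Enumerating:
  P1: E <- T -> G <- J -> H
  P2: E <- T -> G -> M -> Z -> H
  P3: E <- T -> G -> M -> H
  P4: E <- S <- J -> G -> M -> Z -> H
  P5: E <- S <- J -> G -> M -> H
  P6: E <- S <- J -> H
That exhausts the simple backdoor paths. Count: 6.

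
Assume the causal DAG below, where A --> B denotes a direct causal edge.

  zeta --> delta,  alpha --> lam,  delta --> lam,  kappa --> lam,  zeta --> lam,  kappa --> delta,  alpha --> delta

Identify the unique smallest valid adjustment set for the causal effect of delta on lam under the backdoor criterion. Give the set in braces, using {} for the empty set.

{alpha, kappa, zeta}

Variables eligible for adjustment (non-descendants of delta, excluding delta and lam): {alpha, kappa, zeta}.
Backdoor paths from delta to lam:
  P1: delta <- kappa -> lam
  P2: delta <- zeta -> lam
  P3: delta <- alpha -> lam
The empty set is not sufficient: P1 (delta <- kappa -> lam) has no collider blocking it and no conditioned non-collider, so it is open.
Try {alpha, kappa, zeta}:
  P1: blocked at fork node kappa ∈ conditioning set.
  P2: blocked at fork node zeta ∈ conditioning set.
  P3: blocked at fork node alpha ∈ conditioning set.
{alpha, kappa, zeta} contains no descendant of delta and blocks every backdoor path.
Every element of {alpha, kappa, zeta} is needed (dropping alpha leaves P3 open; dropping kappa leaves P1 open; dropping zeta leaves P2 open), so no proper subset is valid.
Among all size-3 subsets of the eligible variables, only {alpha, kappa, zeta} blocks every backdoor path, so it is the unique smallest valid adjustment set.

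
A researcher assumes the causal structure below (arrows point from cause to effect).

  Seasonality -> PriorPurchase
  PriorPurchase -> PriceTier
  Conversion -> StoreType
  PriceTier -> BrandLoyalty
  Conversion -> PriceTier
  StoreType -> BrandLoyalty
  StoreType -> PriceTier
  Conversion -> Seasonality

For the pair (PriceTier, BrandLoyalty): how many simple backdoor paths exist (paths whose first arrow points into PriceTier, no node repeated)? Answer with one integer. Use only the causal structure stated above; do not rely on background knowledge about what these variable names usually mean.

3

A backdoor path from PriceTier to BrandLoyalty is any simple undirected path whose first edge points into PriceTier (i.e. leaves PriceTier via a parent).
Parents of PriceTier: {Conversion, PriorPurchase, StoreType}.
Enumerating:
  P1: PriceTier <- Conversion -> StoreType -> BrandLoyalty
  P2: PriceTier <- PriorPurchase <- Seasonality <- Conversion -> StoreType -> BrandLoyalty
  P3: PriceTier <- StoreType -> BrandLoyalty
That exhausts the simple backdoor paths. Count: 3.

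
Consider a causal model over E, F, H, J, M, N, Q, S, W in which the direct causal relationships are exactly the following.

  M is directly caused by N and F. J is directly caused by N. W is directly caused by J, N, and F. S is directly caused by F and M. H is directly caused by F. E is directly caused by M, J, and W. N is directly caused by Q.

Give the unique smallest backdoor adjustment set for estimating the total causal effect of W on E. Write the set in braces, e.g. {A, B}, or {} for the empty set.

{J, M}

Variables eligible for adjustment (non-descendants of W, excluding W and E): {F, H, J, M, N, Q, S}.
Backdoor paths from W to E:
  P1: W <- N -> J -> E
  P2: W <- N -> M -> E
  P3: W <- F -> M <- N -> J -> E
  P4: W <- F -> M -> E
  P5: W <- F -> S <- M <- N -> J -> E
  P6: W <- F -> S <- M -> E
  P7: W <- J <- N -> M -> E
  P8: W <- J -> E
The empty set is not sufficient: P1 (W <- N -> J -> E) has no collider blocking it and no conditioned non-collider, so it is open.
Try {J, M}:
  P1: blocked at chain node J ∈ conditioning set.
  P2: blocked at chain node M ∈ conditioning set.
  P3: blocked at chain node J ∈ conditioning set.
  P4: blocked at chain node M ∈ conditioning set.
  P5: blocked at collider S (neither it nor any descendant is in the conditioning set).
  P6: blocked at collider S (neither it nor any descendant is in the conditioning set).
  P7: blocked at chain node J ∈ conditioning set.
  P8: blocked at fork node J ∈ conditioning set.
{J, M} contains no descendant of W and blocks every backdoor path.
Every element of {J, M} is needed (dropping J leaves P1 open; dropping M leaves P2 open), so no proper subset is valid.
Among all size-2 subsets of the eligible variables, only {J, M} blocks every backdoor path, so it is the unique smallest valid adjustment set.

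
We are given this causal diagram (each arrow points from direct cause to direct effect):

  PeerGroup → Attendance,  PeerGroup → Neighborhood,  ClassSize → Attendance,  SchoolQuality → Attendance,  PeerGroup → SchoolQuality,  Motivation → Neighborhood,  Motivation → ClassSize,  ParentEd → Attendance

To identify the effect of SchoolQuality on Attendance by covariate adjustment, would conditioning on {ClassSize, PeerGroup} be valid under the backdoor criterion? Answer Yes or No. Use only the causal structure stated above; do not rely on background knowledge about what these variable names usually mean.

Yes

Backdoor paths from SchoolQuality to Attendance (paths whose first edge points into SchoolQuality):
  P1: SchoolQuality <- PeerGroup -> Neighborhood <- Motivation -> ClassSize -> Attendance
  P2: SchoolQuality <- PeerGroup -> Attendance
Condition 1 (no descendant of SchoolQuality in the set): holds — descendants of SchoolQuality are {Attendance}; none are in {ClassSize, PeerGroup}.
Condition 2 (every backdoor path blocked by {ClassSize, PeerGroup}):
  P1: blocked at fork node PeerGroup ∈ conditioning set.
  P2: blocked at fork node PeerGroup ∈ conditioning set.
{ClassSize, PeerGroup} satisfies the backdoor criterion.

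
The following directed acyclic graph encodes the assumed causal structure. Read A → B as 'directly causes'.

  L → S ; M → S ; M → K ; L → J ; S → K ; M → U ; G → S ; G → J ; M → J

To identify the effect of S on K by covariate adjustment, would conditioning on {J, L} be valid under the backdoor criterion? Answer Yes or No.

No

Backdoor paths from S to K (paths whose first edge points into S):
  P1: S <- M -> K
  P2: S <- G -> J <- M -> K
  P3: S <- L -> J <- M -> K
Condition 1 (no descendant of S in the set): holds — descendants of S are {K}; none are in {J, L}.
Condition 2 (every backdoor path blocked by {J, L}):
  P1: open — no interior node is in the conditioning set.
  P2: open — collider(s) J are conditioned on (or have a conditioned descendant) and no non-collider on the path is in the set.
  P3: blocked at fork node L ∈ conditioning set.
{J, L} does not satisfy the backdoor criterion.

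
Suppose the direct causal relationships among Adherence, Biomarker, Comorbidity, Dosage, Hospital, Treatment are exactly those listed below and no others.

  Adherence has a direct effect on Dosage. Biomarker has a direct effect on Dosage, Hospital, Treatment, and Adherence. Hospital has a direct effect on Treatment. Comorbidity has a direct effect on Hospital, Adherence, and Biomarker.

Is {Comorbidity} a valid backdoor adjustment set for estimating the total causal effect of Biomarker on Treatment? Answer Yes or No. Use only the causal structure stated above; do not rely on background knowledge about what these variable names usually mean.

Yes

Backdoor paths from Biomarker to Treatment (paths whose first edge points into Biomarker):
  P1: Biomarker <- Comorbidity -> Hospital -> Treatment
Condition 1 (no descendant of Biomarker in the set): holds — descendants of Biomarker are {Adherence, Dosage, Hospital, Treatment}; none are in {Comorbidity}.
Condition 2 (every backdoor path blocked by {Comorbidity}):
  P1: blocked at fork node Comorbidity ∈ conditioning set.
{Comorbidity} satisfies the backdoor criterion.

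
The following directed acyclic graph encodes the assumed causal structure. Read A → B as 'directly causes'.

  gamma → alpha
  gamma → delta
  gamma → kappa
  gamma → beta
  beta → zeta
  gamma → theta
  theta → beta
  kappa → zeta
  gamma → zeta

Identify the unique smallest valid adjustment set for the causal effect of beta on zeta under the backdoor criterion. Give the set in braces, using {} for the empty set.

Variables eligible for adjustment (non-descendants of beta, excluding beta and zeta): {alpha, delta, gamma, kappa, theta}.
Backdoor paths from beta to zeta:
  P1: beta <- gamma -> kappa -> zeta
  P2: beta <- gamma -> zeta
  P3: beta <- theta <- gamma -> kappa -> zeta
  P4: beta <- theta <- gamma -> zeta
The empty set is not sufficient: P1 (beta <- gamma -> kappa -> zeta) has no collider blocking it and no conditioned non-collider, so it is open.
Try {gamma}:
  P1: blocked at fork node gamma ∈ conditioning set.
  P2: blocked at fork node gamma ∈ conditioning set.
  P3: blocked at fork node gamma ∈ conditioning set.
  P4: blocked at fork node gamma ∈ conditioning set.
{gamma} contains no descendant of beta and blocks every backdoor path.
No other singleton works — e.g. {theta} leaves P1 open — so {gamma} is the unique smallest valid adjustment set.

{gamma}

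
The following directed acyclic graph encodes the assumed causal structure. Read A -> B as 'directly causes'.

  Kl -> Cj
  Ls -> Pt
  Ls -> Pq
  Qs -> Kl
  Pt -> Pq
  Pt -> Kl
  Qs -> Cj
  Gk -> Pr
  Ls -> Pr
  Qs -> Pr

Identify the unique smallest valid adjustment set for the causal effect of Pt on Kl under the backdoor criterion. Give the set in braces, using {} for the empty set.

{}

Variables eligible for adjustment (non-descendants of Pt, excluding Pt and Kl): {Gk, Ls, Pr, Qs}.
Backdoor paths from Pt to Kl:
  P1: Pt <- Ls -> Pr <- Qs -> Kl
  P2: Pt <- Ls -> Pr <- Qs -> Cj <- Kl
Each backdoor path contains an unconditioned collider, so every path is already blocked with the empty conditioning set:
  P1: blocked at collider Pr (neither it nor any descendant is in the conditioning set).
  P2: blocked at collider Pr (neither it nor any descendant is in the conditioning set).
The empty set is therefore the unique smallest valid set.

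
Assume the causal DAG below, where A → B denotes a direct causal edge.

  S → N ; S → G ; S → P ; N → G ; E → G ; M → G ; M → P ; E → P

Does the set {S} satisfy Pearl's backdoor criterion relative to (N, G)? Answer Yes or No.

Yes

Backdoor paths from N to G (paths whose first edge points into N):
  P1: N <- S -> P <- M -> G
  P2: N <- S -> P <- E -> G
  P3: N <- S -> G
Condition 1 (no descendant of N in the set): holds — descendants of N are {G}; none are in {S}.
Condition 2 (every backdoor path blocked by {S}):
  P1: blocked at fork node S ∈ conditioning set.
  P2: blocked at fork node S ∈ conditioning set.
  P3: blocked at fork node S ∈ conditioning set.
{S} satisfies the backdoor criterion.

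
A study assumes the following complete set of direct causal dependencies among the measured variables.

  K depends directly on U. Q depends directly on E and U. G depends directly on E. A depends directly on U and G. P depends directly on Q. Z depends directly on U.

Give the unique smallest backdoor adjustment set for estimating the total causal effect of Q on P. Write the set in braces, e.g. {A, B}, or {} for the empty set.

{}

Variables eligible for adjustment (non-descendants of Q, excluding Q and P): {A, E, G, K, U, Z}.
Backdoor paths from Q to P:
  (none)
With no backdoor paths the empty set already satisfies the criterion, and it is trivially minimal.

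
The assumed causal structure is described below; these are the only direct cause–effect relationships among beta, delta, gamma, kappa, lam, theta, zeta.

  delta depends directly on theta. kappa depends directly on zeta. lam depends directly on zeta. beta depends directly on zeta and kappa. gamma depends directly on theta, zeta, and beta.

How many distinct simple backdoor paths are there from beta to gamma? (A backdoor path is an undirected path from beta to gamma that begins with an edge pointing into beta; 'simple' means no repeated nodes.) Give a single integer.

A backdoor path from beta to gamma is any simple undirected path whose first edge points into beta (i.e. leaves beta via a parent).
Parents of beta: {kappa, zeta}.
Enumerating:
  P1: beta <- zeta -> gamma
  P2: beta <- kappa <- zeta -> gamma
That exhausts the simple backdoor paths. Count: 2.

2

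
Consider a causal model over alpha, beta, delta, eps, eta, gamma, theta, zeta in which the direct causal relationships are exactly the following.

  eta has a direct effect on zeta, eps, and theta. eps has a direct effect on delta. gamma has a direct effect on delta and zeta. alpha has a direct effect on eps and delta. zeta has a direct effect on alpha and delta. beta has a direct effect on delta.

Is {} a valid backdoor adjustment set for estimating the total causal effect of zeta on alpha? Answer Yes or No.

Backdoor paths from zeta to alpha (paths whose first edge points into zeta):
  P1: zeta <- eta -> eps <- alpha
  P2: zeta <- eta -> eps -> delta <- alpha
  P3: zeta <- gamma -> delta <- alpha
  P4: zeta <- gamma -> delta <- eps <- alpha
Condition 1 (no descendant of zeta in the set): holds — descendants of zeta are {alpha, delta, eps}; none are in {}.
Condition 2 (every backdoor path blocked by {}):
  P1: blocked at collider eps (neither it nor any descendant is in the conditioning set).
  P2: blocked at collider delta (neither it nor any descendant is in the conditioning set).
  P3: blocked at collider delta (neither it nor any descendant is in the conditioning set).
  P4: blocked at collider delta (neither it nor any descendant is in the conditioning set).
{} satisfies the backdoor criterion.

Yes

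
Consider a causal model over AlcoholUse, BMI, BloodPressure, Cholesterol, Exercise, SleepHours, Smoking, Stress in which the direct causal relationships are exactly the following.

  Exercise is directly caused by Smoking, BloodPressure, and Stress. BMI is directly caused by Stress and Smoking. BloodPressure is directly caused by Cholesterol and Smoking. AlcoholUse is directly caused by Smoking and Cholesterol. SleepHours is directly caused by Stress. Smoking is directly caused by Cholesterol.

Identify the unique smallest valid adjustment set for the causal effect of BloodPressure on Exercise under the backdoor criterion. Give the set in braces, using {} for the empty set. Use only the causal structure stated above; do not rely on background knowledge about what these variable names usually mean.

Variables eligible for adjustment (non-descendants of BloodPressure, excluding BloodPressure and Exercise): {AlcoholUse, BMI, Cholesterol, SleepHours, Smoking, Stress}.
Backdoor paths from BloodPressure to Exercise:
  P1: BloodPressure <- Cholesterol -> Smoking -> BMI <- Stress -> Exercise
  P2: BloodPressure <- Cholesterol -> Smoking -> Exercise
  P3: BloodPressure <- Cholesterol -> AlcoholUse <- Smoking -> BMI <- Stress -> Exercise
  P4: BloodPressure <- Cholesterol -> AlcoholUse <- Smoking -> Exercise
  P5: BloodPressure <- Smoking -> BMI <- Stress -> Exercise
  P6: BloodPressure <- Smoking -> Exercise
The empty set is not sufficient: P2 (BloodPressure <- Cholesterol -> Smoking -> Exercise) has no collider blocking it and no conditioned non-collider, so it is open.
Try {Smoking}:
  P1: blocked at chain node Smoking ∈ conditioning set.
  P2: blocked at chain node Smoking ∈ conditioning set.
  P3: blocked at collider AlcoholUse (neither it nor any descendant is in the conditioning set).
  P4: blocked at collider AlcoholUse (neither it nor any descendant is in the conditioning set).
  P5: blocked at fork node Smoking ∈ conditioning set.
  P6: blocked at fork node Smoking ∈ conditioning set.
{Smoking} contains no descendant of BloodPressure and blocks every backdoor path.
No other singleton works — e.g. {Cholesterol} leaves P6 open — so {Smoking} is the unique smallest valid adjustment set.

{Smoking}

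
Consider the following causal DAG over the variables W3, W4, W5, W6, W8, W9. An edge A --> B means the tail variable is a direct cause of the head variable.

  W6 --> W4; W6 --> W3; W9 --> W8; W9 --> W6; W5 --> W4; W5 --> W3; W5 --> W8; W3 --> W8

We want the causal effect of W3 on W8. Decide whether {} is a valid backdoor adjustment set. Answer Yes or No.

No

Backdoor paths from W3 to W8 (paths whose first edge points into W3):
  P1: W3 <- W5 -> W8
  P2: W3 <- W5 -> W4 <- W6 <- W9 -> W8
  P3: W3 <- W6 <- W9 -> W8
  P4: W3 <- W6 -> W4 <- W5 -> W8
Condition 1 (no descendant of W3 in the set): holds — descendants of W3 are {W8}; none are in {}.
Condition 2 (every backdoor path blocked by {}):
  P1: open — no interior node is in the conditioning set.
  P2: blocked at collider W4 (neither it nor any descendant is in the conditioning set).
  P3: open — no interior node is in the conditioning set.
  P4: blocked at collider W4 (neither it nor any descendant is in the conditioning set).
{} does not satisfy the backdoor criterion.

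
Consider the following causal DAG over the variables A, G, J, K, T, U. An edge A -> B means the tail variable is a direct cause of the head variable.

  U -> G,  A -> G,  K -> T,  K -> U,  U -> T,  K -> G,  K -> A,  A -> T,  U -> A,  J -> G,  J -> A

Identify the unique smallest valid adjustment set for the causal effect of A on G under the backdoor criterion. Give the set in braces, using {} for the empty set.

Variables eligible for adjustment (non-descendants of A, excluding A and G): {J, K, U}.
Backdoor paths from A to G:
  P1: A <- J -> G
  P2: A <- K -> U -> G
  P3: A <- K -> G
  P4: A <- K -> T <- U -> G
  P5: A <- U <- K -> G
  P6: A <- U -> G
  P7: A <- U -> T <- K -> G
The empty set is not sufficient: P1 (A <- J -> G) has no collider blocking it and no conditioned non-collider, so it is open.
Try {J, K, U}:
  P1: blocked at fork node J ∈ conditioning set.
  P2: blocked at fork node K ∈ conditioning set.
  P3: blocked at fork node K ∈ conditioning set.
  P4: blocked at fork node K ∈ conditioning set.
  P5: blocked at chain node U ∈ conditioning set.
  P6: blocked at fork node U ∈ conditioning set.
  P7: blocked at fork node U ∈ conditioning set.
{J, K, U} contains no descendant of A and blocks every backdoor path.
Every element of {J, K, U} is needed (dropping J leaves P1 open; dropping K leaves P3 open; dropping U leaves P6 open), so no proper subset is valid.
Among all size-3 subsets of the eligible variables, only {J, K, U} blocks every backdoor path, so it is the unique smallest valid adjustment set.

{J, K, U}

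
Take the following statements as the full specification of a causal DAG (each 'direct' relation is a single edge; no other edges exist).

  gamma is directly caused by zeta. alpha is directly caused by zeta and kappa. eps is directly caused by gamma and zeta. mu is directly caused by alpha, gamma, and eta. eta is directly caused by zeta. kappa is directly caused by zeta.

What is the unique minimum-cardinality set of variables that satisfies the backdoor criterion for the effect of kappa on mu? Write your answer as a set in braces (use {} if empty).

Variables eligible for adjustment (non-descendants of kappa, excluding kappa and mu): {eps, eta, gamma, zeta}.
Backdoor paths from kappa to mu:
  P1: kappa <- zeta -> gamma -> mu
  P2: kappa <- zeta -> alpha -> mu
  P3: kappa <- zeta -> eta -> mu
  P4: kappa <- zeta -> eps <- gamma -> mu
The empty set is not sufficient: P1 (kappa <- zeta -> gamma -> mu) has no collider blocking it and no conditioned non-collider, so it is open.
Try {zeta}:
  P1: blocked at fork node zeta ∈ conditioning set.
  P2: blocked at fork node zeta ∈ conditioning set.
  P3: blocked at fork node zeta ∈ conditioning set.
  P4: blocked at fork node zeta ∈ conditioning set.
{zeta} contains no descendant of kappa and blocks every backdoor path.
No other singleton works — e.g. {gamma} leaves P2 open — so {zeta} is the unique smallest valid adjustment set.

{zeta}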